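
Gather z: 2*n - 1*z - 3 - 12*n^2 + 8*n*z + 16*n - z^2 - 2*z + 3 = -12*n^2 + 18*n - z^2 + z*(8*n - 3)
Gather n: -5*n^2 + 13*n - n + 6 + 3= -5*n^2 + 12*n + 9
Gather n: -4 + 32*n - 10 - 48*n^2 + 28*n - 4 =-48*n^2 + 60*n - 18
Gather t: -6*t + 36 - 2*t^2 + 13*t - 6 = -2*t^2 + 7*t + 30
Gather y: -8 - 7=-15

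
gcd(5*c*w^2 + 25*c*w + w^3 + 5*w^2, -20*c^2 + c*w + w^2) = 5*c + w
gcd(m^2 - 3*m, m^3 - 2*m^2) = m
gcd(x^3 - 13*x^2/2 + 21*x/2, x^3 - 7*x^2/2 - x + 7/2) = x - 7/2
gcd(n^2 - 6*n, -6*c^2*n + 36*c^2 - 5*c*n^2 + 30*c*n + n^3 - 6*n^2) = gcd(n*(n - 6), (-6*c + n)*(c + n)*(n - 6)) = n - 6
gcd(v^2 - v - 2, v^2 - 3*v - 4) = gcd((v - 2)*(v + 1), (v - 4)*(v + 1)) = v + 1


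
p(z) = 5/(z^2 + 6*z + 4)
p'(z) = 5*(-2*z - 6)/(z^2 + 6*z + 4)^2 = 10*(-z - 3)/(z^2 + 6*z + 4)^2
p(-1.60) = -1.64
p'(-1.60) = -1.51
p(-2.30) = -1.11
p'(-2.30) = -0.34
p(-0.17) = 1.66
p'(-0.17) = -3.13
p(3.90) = 0.12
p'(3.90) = -0.04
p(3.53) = 0.13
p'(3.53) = -0.05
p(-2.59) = -1.03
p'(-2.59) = -0.18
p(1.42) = 0.34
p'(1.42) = -0.21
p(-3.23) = -1.01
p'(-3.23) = 0.09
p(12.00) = 0.02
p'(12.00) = 0.00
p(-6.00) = 1.25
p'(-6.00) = 1.88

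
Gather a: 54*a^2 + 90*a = 54*a^2 + 90*a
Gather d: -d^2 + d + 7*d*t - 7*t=-d^2 + d*(7*t + 1) - 7*t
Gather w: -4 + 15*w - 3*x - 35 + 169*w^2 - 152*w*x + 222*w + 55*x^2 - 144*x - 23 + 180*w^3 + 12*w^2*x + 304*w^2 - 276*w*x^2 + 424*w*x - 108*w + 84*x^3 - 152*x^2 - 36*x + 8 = 180*w^3 + w^2*(12*x + 473) + w*(-276*x^2 + 272*x + 129) + 84*x^3 - 97*x^2 - 183*x - 54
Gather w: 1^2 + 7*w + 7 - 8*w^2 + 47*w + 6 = -8*w^2 + 54*w + 14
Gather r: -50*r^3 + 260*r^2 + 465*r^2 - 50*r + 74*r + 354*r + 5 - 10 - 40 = -50*r^3 + 725*r^2 + 378*r - 45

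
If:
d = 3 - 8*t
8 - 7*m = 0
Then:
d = 3 - 8*t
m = 8/7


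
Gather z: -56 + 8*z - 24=8*z - 80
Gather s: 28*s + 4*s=32*s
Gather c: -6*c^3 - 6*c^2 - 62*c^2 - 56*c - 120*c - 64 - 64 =-6*c^3 - 68*c^2 - 176*c - 128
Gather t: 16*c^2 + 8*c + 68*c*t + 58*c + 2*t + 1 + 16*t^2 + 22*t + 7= 16*c^2 + 66*c + 16*t^2 + t*(68*c + 24) + 8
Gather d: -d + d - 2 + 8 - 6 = 0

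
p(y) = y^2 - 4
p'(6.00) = 12.00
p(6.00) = 32.00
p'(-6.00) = -12.00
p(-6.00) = 32.00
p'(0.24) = 0.48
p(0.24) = -3.94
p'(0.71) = 1.42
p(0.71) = -3.50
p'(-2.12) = -4.24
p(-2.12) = 0.49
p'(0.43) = 0.86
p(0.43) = -3.82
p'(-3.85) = -7.70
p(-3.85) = 10.82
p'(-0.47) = -0.94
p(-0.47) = -3.78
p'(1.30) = 2.60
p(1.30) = -2.31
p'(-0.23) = -0.46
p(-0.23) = -3.95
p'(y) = 2*y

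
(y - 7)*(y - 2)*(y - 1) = y^3 - 10*y^2 + 23*y - 14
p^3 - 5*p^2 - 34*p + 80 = (p - 8)*(p - 2)*(p + 5)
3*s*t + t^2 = t*(3*s + t)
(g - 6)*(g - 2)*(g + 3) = g^3 - 5*g^2 - 12*g + 36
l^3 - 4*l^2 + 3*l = l*(l - 3)*(l - 1)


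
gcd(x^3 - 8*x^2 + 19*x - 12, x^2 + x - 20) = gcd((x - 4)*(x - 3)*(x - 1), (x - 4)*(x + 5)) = x - 4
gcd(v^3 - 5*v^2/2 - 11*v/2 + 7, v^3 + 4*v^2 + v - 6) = v^2 + v - 2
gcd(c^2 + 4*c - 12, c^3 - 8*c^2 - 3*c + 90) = 1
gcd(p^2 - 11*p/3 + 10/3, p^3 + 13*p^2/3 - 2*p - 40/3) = p - 5/3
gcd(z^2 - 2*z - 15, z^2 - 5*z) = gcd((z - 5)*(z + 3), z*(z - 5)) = z - 5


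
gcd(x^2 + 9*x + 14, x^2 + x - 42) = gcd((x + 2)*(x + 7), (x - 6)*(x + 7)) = x + 7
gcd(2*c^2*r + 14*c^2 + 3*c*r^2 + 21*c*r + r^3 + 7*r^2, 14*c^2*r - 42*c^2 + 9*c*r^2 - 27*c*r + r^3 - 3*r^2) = 2*c + r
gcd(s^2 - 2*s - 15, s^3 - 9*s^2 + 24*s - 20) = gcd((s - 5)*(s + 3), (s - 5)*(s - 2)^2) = s - 5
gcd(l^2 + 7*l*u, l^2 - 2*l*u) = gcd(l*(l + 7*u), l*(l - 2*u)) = l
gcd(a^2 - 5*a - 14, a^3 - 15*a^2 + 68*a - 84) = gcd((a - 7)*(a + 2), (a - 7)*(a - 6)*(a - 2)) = a - 7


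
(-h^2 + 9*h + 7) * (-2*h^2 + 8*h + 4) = 2*h^4 - 26*h^3 + 54*h^2 + 92*h + 28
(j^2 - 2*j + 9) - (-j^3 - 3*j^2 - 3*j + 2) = j^3 + 4*j^2 + j + 7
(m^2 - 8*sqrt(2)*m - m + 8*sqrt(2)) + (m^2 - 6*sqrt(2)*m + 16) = 2*m^2 - 14*sqrt(2)*m - m + 8*sqrt(2) + 16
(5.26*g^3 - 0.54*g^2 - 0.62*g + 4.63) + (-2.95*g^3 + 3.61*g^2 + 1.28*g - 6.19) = 2.31*g^3 + 3.07*g^2 + 0.66*g - 1.56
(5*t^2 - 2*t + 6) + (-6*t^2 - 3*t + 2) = -t^2 - 5*t + 8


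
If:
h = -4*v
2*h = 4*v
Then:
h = 0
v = 0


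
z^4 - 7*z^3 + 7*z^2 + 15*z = z*(z - 5)*(z - 3)*(z + 1)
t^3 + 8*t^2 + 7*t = t*(t + 1)*(t + 7)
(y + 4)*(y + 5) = y^2 + 9*y + 20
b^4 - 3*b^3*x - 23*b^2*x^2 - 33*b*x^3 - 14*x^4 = (b - 7*x)*(b + x)^2*(b + 2*x)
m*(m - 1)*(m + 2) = m^3 + m^2 - 2*m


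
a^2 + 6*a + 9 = (a + 3)^2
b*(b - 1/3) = b^2 - b/3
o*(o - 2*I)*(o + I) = o^3 - I*o^2 + 2*o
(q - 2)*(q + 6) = q^2 + 4*q - 12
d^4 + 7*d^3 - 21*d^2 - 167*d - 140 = (d - 5)*(d + 1)*(d + 4)*(d + 7)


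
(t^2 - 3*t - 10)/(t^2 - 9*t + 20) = (t + 2)/(t - 4)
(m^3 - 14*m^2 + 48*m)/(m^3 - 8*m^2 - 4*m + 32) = m*(m - 6)/(m^2 - 4)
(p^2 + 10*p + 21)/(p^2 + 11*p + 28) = (p + 3)/(p + 4)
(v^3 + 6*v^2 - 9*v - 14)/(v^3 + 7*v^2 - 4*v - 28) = (v + 1)/(v + 2)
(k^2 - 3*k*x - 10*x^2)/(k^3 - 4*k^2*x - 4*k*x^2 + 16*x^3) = (k - 5*x)/(k^2 - 6*k*x + 8*x^2)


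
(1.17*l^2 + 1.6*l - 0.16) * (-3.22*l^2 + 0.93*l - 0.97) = -3.7674*l^4 - 4.0639*l^3 + 0.8683*l^2 - 1.7008*l + 0.1552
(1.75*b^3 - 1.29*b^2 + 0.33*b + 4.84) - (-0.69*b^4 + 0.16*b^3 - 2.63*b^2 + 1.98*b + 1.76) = 0.69*b^4 + 1.59*b^3 + 1.34*b^2 - 1.65*b + 3.08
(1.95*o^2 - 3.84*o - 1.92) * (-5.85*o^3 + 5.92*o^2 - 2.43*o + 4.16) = -11.4075*o^5 + 34.008*o^4 - 16.2393*o^3 + 6.0768*o^2 - 11.3088*o - 7.9872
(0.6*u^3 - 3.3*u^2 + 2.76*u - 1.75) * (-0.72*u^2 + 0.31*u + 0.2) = -0.432*u^5 + 2.562*u^4 - 2.8902*u^3 + 1.4556*u^2 + 0.00949999999999995*u - 0.35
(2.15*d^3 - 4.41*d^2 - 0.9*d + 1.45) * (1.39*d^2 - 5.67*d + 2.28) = 2.9885*d^5 - 18.3204*d^4 + 28.6557*d^3 - 2.9363*d^2 - 10.2735*d + 3.306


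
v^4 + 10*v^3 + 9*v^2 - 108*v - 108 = (v - 3)*(v + 1)*(v + 6)^2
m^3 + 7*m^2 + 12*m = m*(m + 3)*(m + 4)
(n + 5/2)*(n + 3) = n^2 + 11*n/2 + 15/2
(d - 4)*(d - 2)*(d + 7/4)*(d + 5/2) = d^4 - 7*d^3/4 - 105*d^2/8 + 31*d/4 + 35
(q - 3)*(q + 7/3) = q^2 - 2*q/3 - 7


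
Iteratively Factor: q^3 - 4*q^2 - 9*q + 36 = (q + 3)*(q^2 - 7*q + 12) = (q - 3)*(q + 3)*(q - 4)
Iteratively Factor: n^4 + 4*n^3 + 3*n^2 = (n + 1)*(n^3 + 3*n^2) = (n + 1)*(n + 3)*(n^2) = n*(n + 1)*(n + 3)*(n)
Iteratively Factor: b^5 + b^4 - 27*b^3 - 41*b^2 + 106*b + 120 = (b + 1)*(b^4 - 27*b^2 - 14*b + 120) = (b - 5)*(b + 1)*(b^3 + 5*b^2 - 2*b - 24) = (b - 5)*(b - 2)*(b + 1)*(b^2 + 7*b + 12) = (b - 5)*(b - 2)*(b + 1)*(b + 3)*(b + 4)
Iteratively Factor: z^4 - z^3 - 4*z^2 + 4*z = (z + 2)*(z^3 - 3*z^2 + 2*z) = z*(z + 2)*(z^2 - 3*z + 2) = z*(z - 2)*(z + 2)*(z - 1)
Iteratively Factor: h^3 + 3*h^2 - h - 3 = (h + 1)*(h^2 + 2*h - 3) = (h - 1)*(h + 1)*(h + 3)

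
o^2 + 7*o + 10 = (o + 2)*(o + 5)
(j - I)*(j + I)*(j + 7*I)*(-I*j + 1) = -I*j^4 + 8*j^3 + 6*I*j^2 + 8*j + 7*I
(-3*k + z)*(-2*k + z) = 6*k^2 - 5*k*z + z^2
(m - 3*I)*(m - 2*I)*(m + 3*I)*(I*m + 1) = I*m^4 + 3*m^3 + 7*I*m^2 + 27*m - 18*I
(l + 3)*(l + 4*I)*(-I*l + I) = -I*l^3 + 4*l^2 - 2*I*l^2 + 8*l + 3*I*l - 12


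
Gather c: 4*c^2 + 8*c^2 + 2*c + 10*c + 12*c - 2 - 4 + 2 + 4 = 12*c^2 + 24*c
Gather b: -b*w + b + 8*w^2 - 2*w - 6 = b*(1 - w) + 8*w^2 - 2*w - 6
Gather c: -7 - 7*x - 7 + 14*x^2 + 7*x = 14*x^2 - 14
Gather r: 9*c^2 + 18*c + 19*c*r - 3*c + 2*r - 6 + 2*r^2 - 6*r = 9*c^2 + 15*c + 2*r^2 + r*(19*c - 4) - 6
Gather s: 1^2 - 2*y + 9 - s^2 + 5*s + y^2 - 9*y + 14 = -s^2 + 5*s + y^2 - 11*y + 24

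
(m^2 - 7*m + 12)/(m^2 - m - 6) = (m - 4)/(m + 2)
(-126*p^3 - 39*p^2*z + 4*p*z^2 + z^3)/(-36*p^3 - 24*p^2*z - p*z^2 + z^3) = (7*p + z)/(2*p + z)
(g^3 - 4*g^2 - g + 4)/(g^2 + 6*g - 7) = (g^2 - 3*g - 4)/(g + 7)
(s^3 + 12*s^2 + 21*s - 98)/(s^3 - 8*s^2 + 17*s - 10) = (s^2 + 14*s + 49)/(s^2 - 6*s + 5)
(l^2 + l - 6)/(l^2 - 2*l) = (l + 3)/l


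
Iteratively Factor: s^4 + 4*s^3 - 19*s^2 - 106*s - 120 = (s - 5)*(s^3 + 9*s^2 + 26*s + 24) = (s - 5)*(s + 2)*(s^2 + 7*s + 12) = (s - 5)*(s + 2)*(s + 3)*(s + 4)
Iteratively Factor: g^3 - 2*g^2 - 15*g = (g + 3)*(g^2 - 5*g) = (g - 5)*(g + 3)*(g)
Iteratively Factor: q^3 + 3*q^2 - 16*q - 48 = (q - 4)*(q^2 + 7*q + 12) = (q - 4)*(q + 3)*(q + 4)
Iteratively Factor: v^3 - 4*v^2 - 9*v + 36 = (v - 4)*(v^2 - 9) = (v - 4)*(v + 3)*(v - 3)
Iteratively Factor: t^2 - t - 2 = (t - 2)*(t + 1)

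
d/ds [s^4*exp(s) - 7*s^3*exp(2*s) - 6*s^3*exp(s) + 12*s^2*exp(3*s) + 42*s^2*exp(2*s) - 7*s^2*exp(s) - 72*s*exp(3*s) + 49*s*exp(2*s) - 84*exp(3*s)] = (s^4 - 14*s^3*exp(s) - 2*s^3 + 36*s^2*exp(2*s) + 63*s^2*exp(s) - 25*s^2 - 192*s*exp(2*s) + 182*s*exp(s) - 14*s - 324*exp(2*s) + 49*exp(s))*exp(s)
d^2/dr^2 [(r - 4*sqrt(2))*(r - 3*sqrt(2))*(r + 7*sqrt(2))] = 6*r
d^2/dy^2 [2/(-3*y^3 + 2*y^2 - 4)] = 4*(-y^2*(9*y - 4)^2 + (9*y - 2)*(3*y^3 - 2*y^2 + 4))/(3*y^3 - 2*y^2 + 4)^3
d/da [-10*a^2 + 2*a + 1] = 2 - 20*a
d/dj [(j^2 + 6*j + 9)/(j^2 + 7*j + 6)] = (j^2 - 6*j - 27)/(j^4 + 14*j^3 + 61*j^2 + 84*j + 36)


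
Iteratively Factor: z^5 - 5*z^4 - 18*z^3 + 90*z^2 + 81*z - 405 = (z - 3)*(z^4 - 2*z^3 - 24*z^2 + 18*z + 135) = (z - 3)*(z + 3)*(z^3 - 5*z^2 - 9*z + 45) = (z - 5)*(z - 3)*(z + 3)*(z^2 - 9) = (z - 5)*(z - 3)^2*(z + 3)*(z + 3)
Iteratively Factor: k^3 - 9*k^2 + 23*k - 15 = (k - 1)*(k^2 - 8*k + 15) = (k - 5)*(k - 1)*(k - 3)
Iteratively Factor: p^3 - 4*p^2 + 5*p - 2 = (p - 1)*(p^2 - 3*p + 2) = (p - 1)^2*(p - 2)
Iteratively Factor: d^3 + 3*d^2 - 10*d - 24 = (d + 4)*(d^2 - d - 6) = (d - 3)*(d + 4)*(d + 2)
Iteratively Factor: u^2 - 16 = (u + 4)*(u - 4)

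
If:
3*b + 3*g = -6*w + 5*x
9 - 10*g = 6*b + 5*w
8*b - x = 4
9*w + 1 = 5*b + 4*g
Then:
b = 2614/4151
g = 1368/4151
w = 1599/4151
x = 4308/4151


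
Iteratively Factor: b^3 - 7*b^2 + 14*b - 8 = (b - 4)*(b^2 - 3*b + 2) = (b - 4)*(b - 1)*(b - 2)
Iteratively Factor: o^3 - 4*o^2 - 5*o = (o + 1)*(o^2 - 5*o) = o*(o + 1)*(o - 5)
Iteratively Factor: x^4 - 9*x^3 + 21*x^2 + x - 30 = (x - 5)*(x^3 - 4*x^2 + x + 6) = (x - 5)*(x - 3)*(x^2 - x - 2) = (x - 5)*(x - 3)*(x - 2)*(x + 1)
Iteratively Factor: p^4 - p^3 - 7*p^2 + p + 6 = (p - 1)*(p^3 - 7*p - 6) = (p - 1)*(p + 2)*(p^2 - 2*p - 3) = (p - 1)*(p + 1)*(p + 2)*(p - 3)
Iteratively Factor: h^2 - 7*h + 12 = (h - 3)*(h - 4)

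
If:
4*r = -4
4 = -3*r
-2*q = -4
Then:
No Solution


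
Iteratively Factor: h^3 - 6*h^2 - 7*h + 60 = (h - 5)*(h^2 - h - 12) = (h - 5)*(h - 4)*(h + 3)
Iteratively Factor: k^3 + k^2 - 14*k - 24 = (k + 2)*(k^2 - k - 12) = (k + 2)*(k + 3)*(k - 4)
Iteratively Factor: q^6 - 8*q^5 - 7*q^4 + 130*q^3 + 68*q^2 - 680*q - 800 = (q - 4)*(q^5 - 4*q^4 - 23*q^3 + 38*q^2 + 220*q + 200) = (q - 5)*(q - 4)*(q^4 + q^3 - 18*q^2 - 52*q - 40) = (q - 5)*(q - 4)*(q + 2)*(q^3 - q^2 - 16*q - 20) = (q - 5)*(q - 4)*(q + 2)^2*(q^2 - 3*q - 10) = (q - 5)^2*(q - 4)*(q + 2)^2*(q + 2)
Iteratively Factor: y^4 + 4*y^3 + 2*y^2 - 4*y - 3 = (y + 1)*(y^3 + 3*y^2 - y - 3) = (y + 1)*(y + 3)*(y^2 - 1) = (y - 1)*(y + 1)*(y + 3)*(y + 1)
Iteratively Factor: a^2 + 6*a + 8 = (a + 2)*(a + 4)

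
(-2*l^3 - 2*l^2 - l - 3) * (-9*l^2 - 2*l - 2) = 18*l^5 + 22*l^4 + 17*l^3 + 33*l^2 + 8*l + 6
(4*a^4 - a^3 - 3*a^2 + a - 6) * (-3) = -12*a^4 + 3*a^3 + 9*a^2 - 3*a + 18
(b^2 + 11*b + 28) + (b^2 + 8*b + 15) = 2*b^2 + 19*b + 43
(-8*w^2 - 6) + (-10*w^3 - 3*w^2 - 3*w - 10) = -10*w^3 - 11*w^2 - 3*w - 16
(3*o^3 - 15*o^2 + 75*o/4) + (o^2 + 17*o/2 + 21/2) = 3*o^3 - 14*o^2 + 109*o/4 + 21/2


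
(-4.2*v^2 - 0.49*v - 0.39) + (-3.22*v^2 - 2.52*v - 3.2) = -7.42*v^2 - 3.01*v - 3.59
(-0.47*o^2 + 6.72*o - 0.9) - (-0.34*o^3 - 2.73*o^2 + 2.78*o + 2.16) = 0.34*o^3 + 2.26*o^2 + 3.94*o - 3.06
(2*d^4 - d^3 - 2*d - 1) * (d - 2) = 2*d^5 - 5*d^4 + 2*d^3 - 2*d^2 + 3*d + 2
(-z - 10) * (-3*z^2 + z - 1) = 3*z^3 + 29*z^2 - 9*z + 10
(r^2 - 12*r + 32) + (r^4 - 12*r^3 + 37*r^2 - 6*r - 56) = r^4 - 12*r^3 + 38*r^2 - 18*r - 24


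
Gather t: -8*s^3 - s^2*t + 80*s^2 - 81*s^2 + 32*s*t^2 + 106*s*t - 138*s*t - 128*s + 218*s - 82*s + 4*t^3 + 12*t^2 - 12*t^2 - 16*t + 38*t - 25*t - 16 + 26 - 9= -8*s^3 - s^2 + 32*s*t^2 + 8*s + 4*t^3 + t*(-s^2 - 32*s - 3) + 1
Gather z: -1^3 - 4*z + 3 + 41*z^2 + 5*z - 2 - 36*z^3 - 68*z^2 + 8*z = -36*z^3 - 27*z^2 + 9*z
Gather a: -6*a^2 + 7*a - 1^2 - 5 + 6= -6*a^2 + 7*a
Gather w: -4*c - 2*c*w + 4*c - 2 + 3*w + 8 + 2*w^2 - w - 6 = 2*w^2 + w*(2 - 2*c)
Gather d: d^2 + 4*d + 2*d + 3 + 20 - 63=d^2 + 6*d - 40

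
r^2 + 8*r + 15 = (r + 3)*(r + 5)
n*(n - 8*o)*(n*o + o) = n^3*o - 8*n^2*o^2 + n^2*o - 8*n*o^2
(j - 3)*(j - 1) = j^2 - 4*j + 3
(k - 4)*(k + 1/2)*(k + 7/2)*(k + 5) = k^4 + 5*k^3 - 57*k^2/4 - 313*k/4 - 35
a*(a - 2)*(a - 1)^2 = a^4 - 4*a^3 + 5*a^2 - 2*a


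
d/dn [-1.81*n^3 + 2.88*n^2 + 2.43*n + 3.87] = -5.43*n^2 + 5.76*n + 2.43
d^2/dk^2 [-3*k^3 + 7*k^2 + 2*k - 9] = 14 - 18*k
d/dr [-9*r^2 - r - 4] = -18*r - 1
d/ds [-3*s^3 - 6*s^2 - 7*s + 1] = -9*s^2 - 12*s - 7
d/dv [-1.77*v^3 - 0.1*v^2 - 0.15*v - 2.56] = -5.31*v^2 - 0.2*v - 0.15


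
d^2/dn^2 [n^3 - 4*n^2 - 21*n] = 6*n - 8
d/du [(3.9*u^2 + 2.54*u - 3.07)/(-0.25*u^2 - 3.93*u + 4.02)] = (-14.692*u^2 + 29.821*u - 1.8543)/(0.0625*u^4 + 1.965*u^3 + 13.4349*u^2 - 31.5972*u + 16.1604)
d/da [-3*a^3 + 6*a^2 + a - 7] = -9*a^2 + 12*a + 1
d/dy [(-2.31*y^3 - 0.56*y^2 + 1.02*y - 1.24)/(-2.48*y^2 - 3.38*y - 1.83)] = (5.7288*y^4 + 15.6156*y^3 + 17.1043*y^2 - 4.1008*y - 6.0578)/(6.1504*y^4 + 16.7648*y^3 + 20.5012*y^2 + 12.3708*y + 3.3489)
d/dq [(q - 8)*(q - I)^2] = (q - I)*(3*q - 16 - I)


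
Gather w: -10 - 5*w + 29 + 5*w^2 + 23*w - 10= 5*w^2 + 18*w + 9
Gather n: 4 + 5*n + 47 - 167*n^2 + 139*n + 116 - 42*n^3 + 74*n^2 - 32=-42*n^3 - 93*n^2 + 144*n + 135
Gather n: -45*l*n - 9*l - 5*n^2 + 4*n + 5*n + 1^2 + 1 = -9*l - 5*n^2 + n*(9 - 45*l) + 2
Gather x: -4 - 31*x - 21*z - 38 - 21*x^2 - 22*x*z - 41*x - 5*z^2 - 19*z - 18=-21*x^2 + x*(-22*z - 72) - 5*z^2 - 40*z - 60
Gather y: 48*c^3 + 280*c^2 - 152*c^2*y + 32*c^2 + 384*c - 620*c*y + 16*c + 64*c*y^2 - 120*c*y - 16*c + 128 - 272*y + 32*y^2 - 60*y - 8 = 48*c^3 + 312*c^2 + 384*c + y^2*(64*c + 32) + y*(-152*c^2 - 740*c - 332) + 120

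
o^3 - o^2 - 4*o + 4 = (o - 2)*(o - 1)*(o + 2)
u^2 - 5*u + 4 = (u - 4)*(u - 1)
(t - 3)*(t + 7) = t^2 + 4*t - 21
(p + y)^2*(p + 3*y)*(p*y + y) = p^4*y + 5*p^3*y^2 + p^3*y + 7*p^2*y^3 + 5*p^2*y^2 + 3*p*y^4 + 7*p*y^3 + 3*y^4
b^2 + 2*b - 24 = (b - 4)*(b + 6)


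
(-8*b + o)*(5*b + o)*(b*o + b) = -40*b^3*o - 40*b^3 - 3*b^2*o^2 - 3*b^2*o + b*o^3 + b*o^2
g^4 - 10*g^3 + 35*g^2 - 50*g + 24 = (g - 4)*(g - 3)*(g - 2)*(g - 1)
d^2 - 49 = (d - 7)*(d + 7)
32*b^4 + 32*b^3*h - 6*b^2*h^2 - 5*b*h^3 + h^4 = (-4*b + h)^2*(b + h)*(2*b + h)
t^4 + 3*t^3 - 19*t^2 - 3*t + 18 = (t - 3)*(t - 1)*(t + 1)*(t + 6)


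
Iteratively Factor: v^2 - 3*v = (v)*(v - 3)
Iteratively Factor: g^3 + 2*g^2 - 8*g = (g)*(g^2 + 2*g - 8) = g*(g - 2)*(g + 4)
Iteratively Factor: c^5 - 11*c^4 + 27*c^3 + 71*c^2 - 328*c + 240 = (c - 5)*(c^4 - 6*c^3 - 3*c^2 + 56*c - 48) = (c - 5)*(c - 1)*(c^3 - 5*c^2 - 8*c + 48) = (c - 5)*(c - 4)*(c - 1)*(c^2 - c - 12) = (c - 5)*(c - 4)*(c - 1)*(c + 3)*(c - 4)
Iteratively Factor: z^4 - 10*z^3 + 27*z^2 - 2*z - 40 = (z - 5)*(z^3 - 5*z^2 + 2*z + 8) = (z - 5)*(z + 1)*(z^2 - 6*z + 8) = (z - 5)*(z - 4)*(z + 1)*(z - 2)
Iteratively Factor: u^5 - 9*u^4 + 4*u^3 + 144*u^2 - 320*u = (u - 4)*(u^4 - 5*u^3 - 16*u^2 + 80*u) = (u - 4)*(u + 4)*(u^3 - 9*u^2 + 20*u) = (u - 5)*(u - 4)*(u + 4)*(u^2 - 4*u) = u*(u - 5)*(u - 4)*(u + 4)*(u - 4)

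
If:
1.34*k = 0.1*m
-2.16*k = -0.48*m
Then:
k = 0.00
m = 0.00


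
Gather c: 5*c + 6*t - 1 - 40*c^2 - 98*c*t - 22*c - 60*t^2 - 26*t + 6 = -40*c^2 + c*(-98*t - 17) - 60*t^2 - 20*t + 5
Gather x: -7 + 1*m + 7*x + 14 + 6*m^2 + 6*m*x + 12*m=6*m^2 + 13*m + x*(6*m + 7) + 7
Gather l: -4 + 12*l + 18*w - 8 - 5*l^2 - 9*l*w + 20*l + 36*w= -5*l^2 + l*(32 - 9*w) + 54*w - 12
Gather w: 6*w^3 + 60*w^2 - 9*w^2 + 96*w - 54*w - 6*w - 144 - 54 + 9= 6*w^3 + 51*w^2 + 36*w - 189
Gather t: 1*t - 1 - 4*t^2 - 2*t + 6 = -4*t^2 - t + 5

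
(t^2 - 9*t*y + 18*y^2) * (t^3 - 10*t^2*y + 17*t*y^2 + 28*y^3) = t^5 - 19*t^4*y + 125*t^3*y^2 - 305*t^2*y^3 + 54*t*y^4 + 504*y^5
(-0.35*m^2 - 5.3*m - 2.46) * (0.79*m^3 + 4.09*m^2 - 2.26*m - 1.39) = -0.2765*m^5 - 5.6185*m^4 - 22.8294*m^3 + 2.4031*m^2 + 12.9266*m + 3.4194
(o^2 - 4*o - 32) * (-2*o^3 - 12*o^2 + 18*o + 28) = -2*o^5 - 4*o^4 + 130*o^3 + 340*o^2 - 688*o - 896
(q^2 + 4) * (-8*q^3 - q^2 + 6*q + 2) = -8*q^5 - q^4 - 26*q^3 - 2*q^2 + 24*q + 8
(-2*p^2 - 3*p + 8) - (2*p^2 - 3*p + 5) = 3 - 4*p^2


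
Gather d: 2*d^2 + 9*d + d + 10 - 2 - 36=2*d^2 + 10*d - 28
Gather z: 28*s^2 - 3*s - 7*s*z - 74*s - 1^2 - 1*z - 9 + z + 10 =28*s^2 - 7*s*z - 77*s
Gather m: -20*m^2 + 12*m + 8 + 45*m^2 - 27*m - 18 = 25*m^2 - 15*m - 10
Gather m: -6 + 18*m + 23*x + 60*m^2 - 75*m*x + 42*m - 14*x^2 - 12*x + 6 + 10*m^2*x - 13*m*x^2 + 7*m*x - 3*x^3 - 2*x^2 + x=m^2*(10*x + 60) + m*(-13*x^2 - 68*x + 60) - 3*x^3 - 16*x^2 + 12*x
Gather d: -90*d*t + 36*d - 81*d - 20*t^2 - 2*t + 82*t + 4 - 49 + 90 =d*(-90*t - 45) - 20*t^2 + 80*t + 45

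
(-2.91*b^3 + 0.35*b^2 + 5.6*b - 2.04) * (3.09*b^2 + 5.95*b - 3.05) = -8.9919*b^5 - 16.233*b^4 + 28.262*b^3 + 25.9489*b^2 - 29.218*b + 6.222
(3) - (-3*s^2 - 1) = 3*s^2 + 4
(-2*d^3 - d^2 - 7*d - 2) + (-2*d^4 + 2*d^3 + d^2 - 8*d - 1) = -2*d^4 - 15*d - 3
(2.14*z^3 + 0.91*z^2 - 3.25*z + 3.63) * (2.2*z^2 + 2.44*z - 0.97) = 4.708*z^5 + 7.2236*z^4 - 7.0054*z^3 - 0.826699999999999*z^2 + 12.0097*z - 3.5211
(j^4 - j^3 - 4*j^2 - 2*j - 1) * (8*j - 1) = 8*j^5 - 9*j^4 - 31*j^3 - 12*j^2 - 6*j + 1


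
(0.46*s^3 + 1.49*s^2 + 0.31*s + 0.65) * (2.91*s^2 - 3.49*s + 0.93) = 1.3386*s^5 + 2.7305*s^4 - 3.8702*s^3 + 2.1953*s^2 - 1.9802*s + 0.6045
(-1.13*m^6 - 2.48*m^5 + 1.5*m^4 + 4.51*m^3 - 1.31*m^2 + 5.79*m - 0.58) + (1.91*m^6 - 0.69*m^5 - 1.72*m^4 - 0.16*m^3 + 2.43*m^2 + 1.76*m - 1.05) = 0.78*m^6 - 3.17*m^5 - 0.22*m^4 + 4.35*m^3 + 1.12*m^2 + 7.55*m - 1.63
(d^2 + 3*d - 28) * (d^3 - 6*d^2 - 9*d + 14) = d^5 - 3*d^4 - 55*d^3 + 155*d^2 + 294*d - 392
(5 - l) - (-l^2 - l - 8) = l^2 + 13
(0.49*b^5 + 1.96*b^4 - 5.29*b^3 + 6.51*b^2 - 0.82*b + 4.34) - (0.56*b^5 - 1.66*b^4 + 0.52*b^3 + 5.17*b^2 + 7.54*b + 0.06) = -0.0700000000000001*b^5 + 3.62*b^4 - 5.81*b^3 + 1.34*b^2 - 8.36*b + 4.28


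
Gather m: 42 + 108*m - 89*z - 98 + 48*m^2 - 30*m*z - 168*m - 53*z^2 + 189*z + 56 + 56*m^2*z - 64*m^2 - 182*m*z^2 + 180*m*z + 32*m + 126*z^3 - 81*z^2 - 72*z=m^2*(56*z - 16) + m*(-182*z^2 + 150*z - 28) + 126*z^3 - 134*z^2 + 28*z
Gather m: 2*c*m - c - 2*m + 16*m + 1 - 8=-c + m*(2*c + 14) - 7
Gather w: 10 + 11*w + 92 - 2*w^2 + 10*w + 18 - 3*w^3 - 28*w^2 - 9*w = -3*w^3 - 30*w^2 + 12*w + 120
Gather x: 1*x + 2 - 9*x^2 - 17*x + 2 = -9*x^2 - 16*x + 4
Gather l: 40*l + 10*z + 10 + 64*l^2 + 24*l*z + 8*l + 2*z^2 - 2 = 64*l^2 + l*(24*z + 48) + 2*z^2 + 10*z + 8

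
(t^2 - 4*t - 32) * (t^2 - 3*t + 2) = t^4 - 7*t^3 - 18*t^2 + 88*t - 64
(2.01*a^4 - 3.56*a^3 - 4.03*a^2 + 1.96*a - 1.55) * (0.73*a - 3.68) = 1.4673*a^5 - 9.9956*a^4 + 10.1589*a^3 + 16.2612*a^2 - 8.3443*a + 5.704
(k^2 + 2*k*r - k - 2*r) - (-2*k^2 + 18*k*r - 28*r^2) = 3*k^2 - 16*k*r - k + 28*r^2 - 2*r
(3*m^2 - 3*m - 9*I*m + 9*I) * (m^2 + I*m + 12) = 3*m^4 - 3*m^3 - 6*I*m^3 + 45*m^2 + 6*I*m^2 - 45*m - 108*I*m + 108*I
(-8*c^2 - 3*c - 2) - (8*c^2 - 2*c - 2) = -16*c^2 - c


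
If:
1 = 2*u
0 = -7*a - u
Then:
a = -1/14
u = 1/2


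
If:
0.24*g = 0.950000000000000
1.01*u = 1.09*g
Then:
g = 3.96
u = 4.27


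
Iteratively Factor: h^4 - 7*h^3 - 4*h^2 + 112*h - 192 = (h - 3)*(h^3 - 4*h^2 - 16*h + 64) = (h - 4)*(h - 3)*(h^2 - 16) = (h - 4)*(h - 3)*(h + 4)*(h - 4)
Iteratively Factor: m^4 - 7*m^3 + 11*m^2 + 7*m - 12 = (m - 3)*(m^3 - 4*m^2 - m + 4) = (m - 3)*(m + 1)*(m^2 - 5*m + 4) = (m - 3)*(m - 1)*(m + 1)*(m - 4)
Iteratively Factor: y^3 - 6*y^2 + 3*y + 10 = (y + 1)*(y^2 - 7*y + 10) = (y - 5)*(y + 1)*(y - 2)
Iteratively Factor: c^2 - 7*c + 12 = (c - 4)*(c - 3)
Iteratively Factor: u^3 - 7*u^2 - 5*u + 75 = (u + 3)*(u^2 - 10*u + 25) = (u - 5)*(u + 3)*(u - 5)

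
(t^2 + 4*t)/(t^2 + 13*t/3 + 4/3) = 3*t/(3*t + 1)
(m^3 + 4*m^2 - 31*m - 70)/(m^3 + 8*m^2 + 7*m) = (m^2 - 3*m - 10)/(m*(m + 1))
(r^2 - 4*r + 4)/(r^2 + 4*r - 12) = (r - 2)/(r + 6)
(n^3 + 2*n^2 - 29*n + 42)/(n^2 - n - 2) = (n^2 + 4*n - 21)/(n + 1)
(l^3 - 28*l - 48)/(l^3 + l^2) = (l^3 - 28*l - 48)/(l^2*(l + 1))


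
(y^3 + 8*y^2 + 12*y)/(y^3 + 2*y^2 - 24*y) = (y + 2)/(y - 4)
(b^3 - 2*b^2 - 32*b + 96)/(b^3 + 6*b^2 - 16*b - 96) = (b - 4)/(b + 4)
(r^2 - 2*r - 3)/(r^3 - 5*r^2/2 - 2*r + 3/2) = 2/(2*r - 1)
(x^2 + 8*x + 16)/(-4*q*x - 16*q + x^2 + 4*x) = (x + 4)/(-4*q + x)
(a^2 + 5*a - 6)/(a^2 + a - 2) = (a + 6)/(a + 2)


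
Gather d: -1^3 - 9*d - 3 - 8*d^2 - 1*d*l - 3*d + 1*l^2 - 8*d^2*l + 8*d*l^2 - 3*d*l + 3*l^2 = d^2*(-8*l - 8) + d*(8*l^2 - 4*l - 12) + 4*l^2 - 4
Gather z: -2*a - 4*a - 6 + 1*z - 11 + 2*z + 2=-6*a + 3*z - 15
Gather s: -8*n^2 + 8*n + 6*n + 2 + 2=-8*n^2 + 14*n + 4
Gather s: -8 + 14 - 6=0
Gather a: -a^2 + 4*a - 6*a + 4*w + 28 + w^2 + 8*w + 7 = -a^2 - 2*a + w^2 + 12*w + 35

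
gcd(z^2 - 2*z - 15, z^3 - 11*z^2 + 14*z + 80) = z - 5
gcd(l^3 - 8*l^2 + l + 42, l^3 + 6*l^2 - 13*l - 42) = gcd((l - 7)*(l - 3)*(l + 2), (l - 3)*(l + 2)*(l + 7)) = l^2 - l - 6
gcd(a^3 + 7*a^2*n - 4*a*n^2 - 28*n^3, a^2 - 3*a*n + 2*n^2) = a - 2*n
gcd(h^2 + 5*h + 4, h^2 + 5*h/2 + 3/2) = h + 1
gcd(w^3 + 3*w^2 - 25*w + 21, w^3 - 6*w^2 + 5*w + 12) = w - 3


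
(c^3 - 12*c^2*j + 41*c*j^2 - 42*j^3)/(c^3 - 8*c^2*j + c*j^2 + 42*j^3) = (c - 2*j)/(c + 2*j)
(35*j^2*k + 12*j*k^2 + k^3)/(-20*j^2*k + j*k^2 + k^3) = (-7*j - k)/(4*j - k)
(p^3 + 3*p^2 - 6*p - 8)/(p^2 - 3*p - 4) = (p^2 + 2*p - 8)/(p - 4)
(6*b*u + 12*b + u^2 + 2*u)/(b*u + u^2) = (6*b*u + 12*b + u^2 + 2*u)/(u*(b + u))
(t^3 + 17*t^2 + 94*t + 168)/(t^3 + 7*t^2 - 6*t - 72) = (t + 7)/(t - 3)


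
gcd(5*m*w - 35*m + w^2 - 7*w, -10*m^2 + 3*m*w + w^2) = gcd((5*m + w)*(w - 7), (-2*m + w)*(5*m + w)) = 5*m + w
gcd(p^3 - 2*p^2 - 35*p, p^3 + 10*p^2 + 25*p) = p^2 + 5*p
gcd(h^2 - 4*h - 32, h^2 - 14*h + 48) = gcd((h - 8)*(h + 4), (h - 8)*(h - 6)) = h - 8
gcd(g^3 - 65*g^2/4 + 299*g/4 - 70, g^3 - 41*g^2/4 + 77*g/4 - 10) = g^2 - 37*g/4 + 10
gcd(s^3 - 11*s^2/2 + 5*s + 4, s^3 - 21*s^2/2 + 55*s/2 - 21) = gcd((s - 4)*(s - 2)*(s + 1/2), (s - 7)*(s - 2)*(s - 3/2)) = s - 2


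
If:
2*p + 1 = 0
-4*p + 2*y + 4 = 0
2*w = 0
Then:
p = -1/2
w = 0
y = -3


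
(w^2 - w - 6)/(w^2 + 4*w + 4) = (w - 3)/(w + 2)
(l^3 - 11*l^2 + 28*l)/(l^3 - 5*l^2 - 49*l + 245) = l*(l - 4)/(l^2 + 2*l - 35)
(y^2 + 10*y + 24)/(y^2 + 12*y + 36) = (y + 4)/(y + 6)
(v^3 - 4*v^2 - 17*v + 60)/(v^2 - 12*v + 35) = (v^2 + v - 12)/(v - 7)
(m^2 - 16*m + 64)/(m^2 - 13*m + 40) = (m - 8)/(m - 5)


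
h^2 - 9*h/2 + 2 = (h - 4)*(h - 1/2)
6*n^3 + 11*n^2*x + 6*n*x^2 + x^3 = (n + x)*(2*n + x)*(3*n + x)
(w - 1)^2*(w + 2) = w^3 - 3*w + 2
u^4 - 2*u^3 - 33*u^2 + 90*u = u*(u - 5)*(u - 3)*(u + 6)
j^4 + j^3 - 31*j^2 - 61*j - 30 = (j - 6)*(j + 1)^2*(j + 5)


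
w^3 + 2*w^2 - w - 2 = (w - 1)*(w + 1)*(w + 2)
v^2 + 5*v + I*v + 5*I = (v + 5)*(v + I)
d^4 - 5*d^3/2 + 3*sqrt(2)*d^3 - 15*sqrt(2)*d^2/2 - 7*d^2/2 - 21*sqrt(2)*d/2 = d*(d - 7/2)*(d + 1)*(d + 3*sqrt(2))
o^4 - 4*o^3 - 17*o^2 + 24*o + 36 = (o - 6)*(o - 2)*(o + 1)*(o + 3)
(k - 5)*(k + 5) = k^2 - 25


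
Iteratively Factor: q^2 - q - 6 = (q - 3)*(q + 2)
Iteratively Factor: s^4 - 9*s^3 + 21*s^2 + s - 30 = (s - 3)*(s^3 - 6*s^2 + 3*s + 10) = (s - 3)*(s - 2)*(s^2 - 4*s - 5) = (s - 3)*(s - 2)*(s + 1)*(s - 5)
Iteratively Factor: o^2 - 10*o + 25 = (o - 5)*(o - 5)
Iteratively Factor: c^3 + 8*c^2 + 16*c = (c + 4)*(c^2 + 4*c) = (c + 4)^2*(c)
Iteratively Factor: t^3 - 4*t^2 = (t)*(t^2 - 4*t) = t^2*(t - 4)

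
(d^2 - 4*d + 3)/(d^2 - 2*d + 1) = (d - 3)/(d - 1)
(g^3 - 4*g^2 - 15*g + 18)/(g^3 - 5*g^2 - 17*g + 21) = (g - 6)/(g - 7)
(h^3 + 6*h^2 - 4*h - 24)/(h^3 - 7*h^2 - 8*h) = (-h^3 - 6*h^2 + 4*h + 24)/(h*(-h^2 + 7*h + 8))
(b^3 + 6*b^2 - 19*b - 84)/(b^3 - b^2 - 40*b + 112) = (b + 3)/(b - 4)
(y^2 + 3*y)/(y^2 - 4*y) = (y + 3)/(y - 4)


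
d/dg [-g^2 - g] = -2*g - 1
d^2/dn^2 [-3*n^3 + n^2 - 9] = 2 - 18*n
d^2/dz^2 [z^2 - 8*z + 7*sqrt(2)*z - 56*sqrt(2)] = 2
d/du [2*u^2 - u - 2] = 4*u - 1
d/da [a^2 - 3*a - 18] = 2*a - 3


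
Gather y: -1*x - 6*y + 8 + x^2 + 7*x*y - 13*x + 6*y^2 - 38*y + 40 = x^2 - 14*x + 6*y^2 + y*(7*x - 44) + 48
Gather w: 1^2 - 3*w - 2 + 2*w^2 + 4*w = 2*w^2 + w - 1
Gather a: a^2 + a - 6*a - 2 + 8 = a^2 - 5*a + 6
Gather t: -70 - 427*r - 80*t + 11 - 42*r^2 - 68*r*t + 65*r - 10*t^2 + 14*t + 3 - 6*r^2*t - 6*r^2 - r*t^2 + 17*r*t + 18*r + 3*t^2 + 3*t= -48*r^2 - 344*r + t^2*(-r - 7) + t*(-6*r^2 - 51*r - 63) - 56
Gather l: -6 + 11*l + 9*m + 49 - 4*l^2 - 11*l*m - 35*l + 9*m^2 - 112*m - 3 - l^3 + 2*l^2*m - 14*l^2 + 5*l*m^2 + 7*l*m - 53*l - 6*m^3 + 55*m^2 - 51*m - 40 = -l^3 + l^2*(2*m - 18) + l*(5*m^2 - 4*m - 77) - 6*m^3 + 64*m^2 - 154*m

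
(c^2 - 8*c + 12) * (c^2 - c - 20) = c^4 - 9*c^3 + 148*c - 240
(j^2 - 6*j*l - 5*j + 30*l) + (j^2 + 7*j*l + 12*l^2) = 2*j^2 + j*l - 5*j + 12*l^2 + 30*l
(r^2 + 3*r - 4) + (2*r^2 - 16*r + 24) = 3*r^2 - 13*r + 20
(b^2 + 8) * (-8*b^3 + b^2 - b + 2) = -8*b^5 + b^4 - 65*b^3 + 10*b^2 - 8*b + 16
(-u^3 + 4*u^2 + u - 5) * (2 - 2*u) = 2*u^4 - 10*u^3 + 6*u^2 + 12*u - 10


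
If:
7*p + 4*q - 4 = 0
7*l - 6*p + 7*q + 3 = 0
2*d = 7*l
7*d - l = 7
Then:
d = 49/47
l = 14/47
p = 2272/3431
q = -545/3431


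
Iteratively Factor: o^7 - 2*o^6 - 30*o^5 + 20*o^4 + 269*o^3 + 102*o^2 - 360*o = (o + 2)*(o^6 - 4*o^5 - 22*o^4 + 64*o^3 + 141*o^2 - 180*o) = o*(o + 2)*(o^5 - 4*o^4 - 22*o^3 + 64*o^2 + 141*o - 180) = o*(o + 2)*(o + 3)*(o^4 - 7*o^3 - o^2 + 67*o - 60) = o*(o + 2)*(o + 3)^2*(o^3 - 10*o^2 + 29*o - 20) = o*(o - 5)*(o + 2)*(o + 3)^2*(o^2 - 5*o + 4) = o*(o - 5)*(o - 1)*(o + 2)*(o + 3)^2*(o - 4)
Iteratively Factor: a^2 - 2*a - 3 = (a + 1)*(a - 3)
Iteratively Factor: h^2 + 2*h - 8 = (h + 4)*(h - 2)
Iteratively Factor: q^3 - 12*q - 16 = (q - 4)*(q^2 + 4*q + 4) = (q - 4)*(q + 2)*(q + 2)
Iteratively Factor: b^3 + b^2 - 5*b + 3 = (b - 1)*(b^2 + 2*b - 3) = (b - 1)*(b + 3)*(b - 1)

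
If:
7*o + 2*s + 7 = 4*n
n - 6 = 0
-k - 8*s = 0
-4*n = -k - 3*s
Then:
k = 192/5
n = 6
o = 19/5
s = -24/5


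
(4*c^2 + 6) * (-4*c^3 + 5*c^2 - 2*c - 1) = -16*c^5 + 20*c^4 - 32*c^3 + 26*c^2 - 12*c - 6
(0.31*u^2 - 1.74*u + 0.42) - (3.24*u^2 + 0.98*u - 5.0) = -2.93*u^2 - 2.72*u + 5.42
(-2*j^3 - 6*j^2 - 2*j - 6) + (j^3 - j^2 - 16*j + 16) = -j^3 - 7*j^2 - 18*j + 10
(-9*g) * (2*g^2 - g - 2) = -18*g^3 + 9*g^2 + 18*g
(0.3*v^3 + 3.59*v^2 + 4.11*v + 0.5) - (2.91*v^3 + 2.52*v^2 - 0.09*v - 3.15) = -2.61*v^3 + 1.07*v^2 + 4.2*v + 3.65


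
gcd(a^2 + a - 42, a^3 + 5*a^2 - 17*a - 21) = a + 7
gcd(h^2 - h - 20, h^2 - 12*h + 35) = h - 5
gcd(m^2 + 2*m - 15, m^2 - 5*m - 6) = 1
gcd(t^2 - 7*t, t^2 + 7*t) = t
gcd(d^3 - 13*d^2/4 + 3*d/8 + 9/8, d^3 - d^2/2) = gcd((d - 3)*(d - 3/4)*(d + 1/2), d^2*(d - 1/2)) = 1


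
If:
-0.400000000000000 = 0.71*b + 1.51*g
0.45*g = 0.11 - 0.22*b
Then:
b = 27.25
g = -13.08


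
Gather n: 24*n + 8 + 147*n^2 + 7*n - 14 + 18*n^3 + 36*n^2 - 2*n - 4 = 18*n^3 + 183*n^2 + 29*n - 10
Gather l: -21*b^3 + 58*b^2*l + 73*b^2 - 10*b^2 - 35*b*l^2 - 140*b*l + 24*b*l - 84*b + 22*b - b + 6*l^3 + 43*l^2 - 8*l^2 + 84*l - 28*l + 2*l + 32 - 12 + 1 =-21*b^3 + 63*b^2 - 63*b + 6*l^3 + l^2*(35 - 35*b) + l*(58*b^2 - 116*b + 58) + 21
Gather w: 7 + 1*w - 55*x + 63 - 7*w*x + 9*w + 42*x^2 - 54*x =w*(10 - 7*x) + 42*x^2 - 109*x + 70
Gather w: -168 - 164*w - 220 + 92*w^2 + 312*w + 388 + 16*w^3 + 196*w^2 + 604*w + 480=16*w^3 + 288*w^2 + 752*w + 480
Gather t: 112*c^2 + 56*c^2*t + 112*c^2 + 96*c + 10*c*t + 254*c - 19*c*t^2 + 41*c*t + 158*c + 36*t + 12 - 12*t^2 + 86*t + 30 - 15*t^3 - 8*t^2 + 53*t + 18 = 224*c^2 + 508*c - 15*t^3 + t^2*(-19*c - 20) + t*(56*c^2 + 51*c + 175) + 60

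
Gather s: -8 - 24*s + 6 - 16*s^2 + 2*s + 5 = -16*s^2 - 22*s + 3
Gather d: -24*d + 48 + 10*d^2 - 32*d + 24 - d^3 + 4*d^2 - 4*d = -d^3 + 14*d^2 - 60*d + 72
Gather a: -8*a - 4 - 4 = -8*a - 8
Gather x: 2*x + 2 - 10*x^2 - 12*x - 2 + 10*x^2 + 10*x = 0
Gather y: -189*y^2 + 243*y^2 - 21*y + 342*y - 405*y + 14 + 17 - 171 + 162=54*y^2 - 84*y + 22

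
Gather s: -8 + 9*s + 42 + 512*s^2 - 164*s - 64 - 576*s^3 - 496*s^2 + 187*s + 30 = -576*s^3 + 16*s^2 + 32*s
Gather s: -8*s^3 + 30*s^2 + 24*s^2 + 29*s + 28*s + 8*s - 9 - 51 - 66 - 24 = -8*s^3 + 54*s^2 + 65*s - 150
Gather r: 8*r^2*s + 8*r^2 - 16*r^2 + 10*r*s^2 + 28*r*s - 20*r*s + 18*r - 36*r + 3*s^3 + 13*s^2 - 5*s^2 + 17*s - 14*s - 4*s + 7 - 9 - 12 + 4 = r^2*(8*s - 8) + r*(10*s^2 + 8*s - 18) + 3*s^3 + 8*s^2 - s - 10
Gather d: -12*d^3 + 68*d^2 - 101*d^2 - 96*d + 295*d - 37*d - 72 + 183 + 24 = -12*d^3 - 33*d^2 + 162*d + 135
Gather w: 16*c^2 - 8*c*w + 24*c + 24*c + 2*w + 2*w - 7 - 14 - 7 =16*c^2 + 48*c + w*(4 - 8*c) - 28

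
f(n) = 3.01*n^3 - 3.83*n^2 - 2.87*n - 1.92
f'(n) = 9.03*n^2 - 7.66*n - 2.87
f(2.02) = 1.46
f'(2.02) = 18.50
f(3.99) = 116.85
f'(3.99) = 110.33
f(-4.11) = -263.79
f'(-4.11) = 181.15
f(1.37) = -5.30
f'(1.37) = 3.58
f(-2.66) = -78.04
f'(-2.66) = 81.40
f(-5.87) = -725.85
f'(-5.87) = 353.24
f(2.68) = 20.82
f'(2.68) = 41.46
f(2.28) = 7.30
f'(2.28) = 26.61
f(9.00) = 1856.31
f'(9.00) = 659.62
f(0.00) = -1.92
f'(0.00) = -2.87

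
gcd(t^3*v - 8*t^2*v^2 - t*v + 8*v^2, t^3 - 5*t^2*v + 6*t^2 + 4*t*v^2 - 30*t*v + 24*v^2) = 1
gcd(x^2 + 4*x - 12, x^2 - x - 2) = x - 2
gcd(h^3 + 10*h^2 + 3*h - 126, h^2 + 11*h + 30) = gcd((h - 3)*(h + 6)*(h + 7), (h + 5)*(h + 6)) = h + 6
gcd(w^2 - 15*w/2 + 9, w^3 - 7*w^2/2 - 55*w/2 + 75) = w - 6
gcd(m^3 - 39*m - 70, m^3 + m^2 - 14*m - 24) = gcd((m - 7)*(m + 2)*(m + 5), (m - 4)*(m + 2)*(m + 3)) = m + 2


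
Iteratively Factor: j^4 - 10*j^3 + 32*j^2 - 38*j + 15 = (j - 5)*(j^3 - 5*j^2 + 7*j - 3) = (j - 5)*(j - 1)*(j^2 - 4*j + 3) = (j - 5)*(j - 1)^2*(j - 3)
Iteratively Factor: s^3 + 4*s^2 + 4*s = (s + 2)*(s^2 + 2*s) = s*(s + 2)*(s + 2)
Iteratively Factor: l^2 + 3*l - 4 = (l + 4)*(l - 1)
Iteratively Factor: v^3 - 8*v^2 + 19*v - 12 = (v - 4)*(v^2 - 4*v + 3) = (v - 4)*(v - 1)*(v - 3)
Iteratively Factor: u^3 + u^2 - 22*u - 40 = (u + 2)*(u^2 - u - 20) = (u + 2)*(u + 4)*(u - 5)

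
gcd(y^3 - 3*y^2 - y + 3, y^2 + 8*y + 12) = 1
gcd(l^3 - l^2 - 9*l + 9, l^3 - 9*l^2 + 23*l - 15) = l^2 - 4*l + 3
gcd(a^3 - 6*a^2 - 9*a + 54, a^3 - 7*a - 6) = a - 3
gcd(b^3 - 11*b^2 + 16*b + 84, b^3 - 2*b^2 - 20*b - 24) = b^2 - 4*b - 12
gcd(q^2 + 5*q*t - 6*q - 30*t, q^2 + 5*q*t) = q + 5*t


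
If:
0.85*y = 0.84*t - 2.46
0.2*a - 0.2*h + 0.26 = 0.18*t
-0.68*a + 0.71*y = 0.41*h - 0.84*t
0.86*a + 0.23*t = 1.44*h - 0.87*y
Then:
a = 1.48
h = 0.80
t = 2.20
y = -0.72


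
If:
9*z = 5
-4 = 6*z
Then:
No Solution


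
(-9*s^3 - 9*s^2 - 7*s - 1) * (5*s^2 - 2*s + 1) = -45*s^5 - 27*s^4 - 26*s^3 - 5*s - 1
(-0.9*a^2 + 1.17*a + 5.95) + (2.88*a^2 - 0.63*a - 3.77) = 1.98*a^2 + 0.54*a + 2.18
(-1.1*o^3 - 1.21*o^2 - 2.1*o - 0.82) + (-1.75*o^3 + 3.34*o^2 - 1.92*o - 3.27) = -2.85*o^3 + 2.13*o^2 - 4.02*o - 4.09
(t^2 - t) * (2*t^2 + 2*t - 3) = 2*t^4 - 5*t^2 + 3*t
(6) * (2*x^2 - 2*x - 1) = 12*x^2 - 12*x - 6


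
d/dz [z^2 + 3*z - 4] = 2*z + 3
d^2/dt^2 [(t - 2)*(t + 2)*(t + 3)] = 6*t + 6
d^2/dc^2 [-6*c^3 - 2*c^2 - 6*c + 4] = -36*c - 4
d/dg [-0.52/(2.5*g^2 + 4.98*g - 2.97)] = (2.6*g + 2.5896)/(2.5*g^2 + 4.98*g - 2.97)^2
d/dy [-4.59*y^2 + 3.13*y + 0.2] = 3.13 - 9.18*y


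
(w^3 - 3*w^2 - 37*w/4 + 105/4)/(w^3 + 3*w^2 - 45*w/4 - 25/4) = (2*w^2 - w - 21)/(2*w^2 + 11*w + 5)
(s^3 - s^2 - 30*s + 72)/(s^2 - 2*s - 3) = (s^2 + 2*s - 24)/(s + 1)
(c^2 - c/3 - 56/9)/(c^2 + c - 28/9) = (3*c - 8)/(3*c - 4)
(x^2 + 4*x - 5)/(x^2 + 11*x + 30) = (x - 1)/(x + 6)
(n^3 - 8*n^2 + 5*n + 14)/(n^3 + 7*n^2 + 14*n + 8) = (n^2 - 9*n + 14)/(n^2 + 6*n + 8)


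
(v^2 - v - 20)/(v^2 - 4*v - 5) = (v + 4)/(v + 1)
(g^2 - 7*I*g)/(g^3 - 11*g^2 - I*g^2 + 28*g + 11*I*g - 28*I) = g*(g - 7*I)/(g^3 - g^2*(11 + I) + g*(28 + 11*I) - 28*I)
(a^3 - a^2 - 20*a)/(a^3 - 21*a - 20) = a/(a + 1)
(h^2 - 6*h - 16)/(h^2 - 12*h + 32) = (h + 2)/(h - 4)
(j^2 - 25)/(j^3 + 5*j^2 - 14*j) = (j^2 - 25)/(j*(j^2 + 5*j - 14))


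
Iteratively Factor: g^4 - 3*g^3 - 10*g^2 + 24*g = (g - 4)*(g^3 + g^2 - 6*g) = (g - 4)*(g + 3)*(g^2 - 2*g) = (g - 4)*(g - 2)*(g + 3)*(g)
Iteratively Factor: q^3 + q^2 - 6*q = (q + 3)*(q^2 - 2*q) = q*(q + 3)*(q - 2)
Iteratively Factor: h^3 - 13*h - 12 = (h - 4)*(h^2 + 4*h + 3) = (h - 4)*(h + 1)*(h + 3)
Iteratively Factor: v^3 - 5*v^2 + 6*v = (v)*(v^2 - 5*v + 6) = v*(v - 3)*(v - 2)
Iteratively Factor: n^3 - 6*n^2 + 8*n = (n - 2)*(n^2 - 4*n) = (n - 4)*(n - 2)*(n)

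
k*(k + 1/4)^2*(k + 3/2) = k^4 + 2*k^3 + 13*k^2/16 + 3*k/32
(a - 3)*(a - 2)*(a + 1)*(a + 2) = a^4 - 2*a^3 - 7*a^2 + 8*a + 12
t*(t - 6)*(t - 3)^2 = t^4 - 12*t^3 + 45*t^2 - 54*t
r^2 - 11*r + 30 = (r - 6)*(r - 5)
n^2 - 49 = (n - 7)*(n + 7)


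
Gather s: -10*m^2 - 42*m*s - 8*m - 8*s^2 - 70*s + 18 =-10*m^2 - 8*m - 8*s^2 + s*(-42*m - 70) + 18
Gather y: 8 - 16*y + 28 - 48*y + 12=48 - 64*y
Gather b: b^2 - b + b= b^2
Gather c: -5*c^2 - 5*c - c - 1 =-5*c^2 - 6*c - 1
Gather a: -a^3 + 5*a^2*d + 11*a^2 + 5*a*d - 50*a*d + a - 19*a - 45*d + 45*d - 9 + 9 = -a^3 + a^2*(5*d + 11) + a*(-45*d - 18)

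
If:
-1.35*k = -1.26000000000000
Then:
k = 0.93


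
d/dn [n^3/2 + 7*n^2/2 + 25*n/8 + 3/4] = 3*n^2/2 + 7*n + 25/8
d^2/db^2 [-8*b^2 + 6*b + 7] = -16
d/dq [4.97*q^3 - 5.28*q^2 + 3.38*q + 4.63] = 14.91*q^2 - 10.56*q + 3.38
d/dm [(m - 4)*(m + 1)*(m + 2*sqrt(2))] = 3*m^2 - 6*m + 4*sqrt(2)*m - 6*sqrt(2) - 4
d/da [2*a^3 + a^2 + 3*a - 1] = 6*a^2 + 2*a + 3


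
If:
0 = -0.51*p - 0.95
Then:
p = -1.86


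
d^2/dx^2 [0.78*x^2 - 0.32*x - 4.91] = 1.56000000000000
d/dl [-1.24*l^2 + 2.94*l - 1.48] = 2.94 - 2.48*l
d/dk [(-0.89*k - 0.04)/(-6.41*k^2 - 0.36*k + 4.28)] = (5.7049*k^2 + 0.3204*k - (0.89*k + 0.04)*(12.82*k + 0.36) - 3.8092)/(6.41*k^2 + 0.36*k - 4.28)^2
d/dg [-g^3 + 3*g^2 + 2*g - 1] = -3*g^2 + 6*g + 2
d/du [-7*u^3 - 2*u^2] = u*(-21*u - 4)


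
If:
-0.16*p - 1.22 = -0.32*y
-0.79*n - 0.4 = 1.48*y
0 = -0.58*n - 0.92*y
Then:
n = 2.80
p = -11.15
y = -1.76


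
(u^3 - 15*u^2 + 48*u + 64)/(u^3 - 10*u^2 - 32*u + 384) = (u + 1)/(u + 6)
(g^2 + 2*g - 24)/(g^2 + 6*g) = (g - 4)/g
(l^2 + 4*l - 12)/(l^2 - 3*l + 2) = (l + 6)/(l - 1)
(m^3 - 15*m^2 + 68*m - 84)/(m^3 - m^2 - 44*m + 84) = (m - 7)/(m + 7)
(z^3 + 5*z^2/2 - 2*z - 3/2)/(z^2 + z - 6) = (2*z^2 - z - 1)/(2*(z - 2))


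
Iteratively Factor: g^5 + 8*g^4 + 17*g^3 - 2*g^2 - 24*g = (g + 3)*(g^4 + 5*g^3 + 2*g^2 - 8*g) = g*(g + 3)*(g^3 + 5*g^2 + 2*g - 8) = g*(g - 1)*(g + 3)*(g^2 + 6*g + 8) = g*(g - 1)*(g + 2)*(g + 3)*(g + 4)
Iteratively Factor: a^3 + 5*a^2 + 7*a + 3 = (a + 3)*(a^2 + 2*a + 1) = (a + 1)*(a + 3)*(a + 1)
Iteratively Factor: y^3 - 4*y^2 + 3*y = (y - 1)*(y^2 - 3*y) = (y - 3)*(y - 1)*(y)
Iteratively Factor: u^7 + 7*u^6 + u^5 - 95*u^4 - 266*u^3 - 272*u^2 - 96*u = (u + 1)*(u^6 + 6*u^5 - 5*u^4 - 90*u^3 - 176*u^2 - 96*u) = (u + 1)*(u + 2)*(u^5 + 4*u^4 - 13*u^3 - 64*u^2 - 48*u) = (u + 1)*(u + 2)*(u + 3)*(u^4 + u^3 - 16*u^2 - 16*u) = (u + 1)^2*(u + 2)*(u + 3)*(u^3 - 16*u) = u*(u + 1)^2*(u + 2)*(u + 3)*(u^2 - 16) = u*(u + 1)^2*(u + 2)*(u + 3)*(u + 4)*(u - 4)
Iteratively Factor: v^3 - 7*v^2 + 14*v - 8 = (v - 1)*(v^2 - 6*v + 8) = (v - 2)*(v - 1)*(v - 4)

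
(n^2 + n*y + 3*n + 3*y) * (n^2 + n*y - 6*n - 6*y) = n^4 + 2*n^3*y - 3*n^3 + n^2*y^2 - 6*n^2*y - 18*n^2 - 3*n*y^2 - 36*n*y - 18*y^2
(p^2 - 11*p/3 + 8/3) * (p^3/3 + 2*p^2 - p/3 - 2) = p^5/3 + 7*p^4/9 - 61*p^3/9 + 41*p^2/9 + 58*p/9 - 16/3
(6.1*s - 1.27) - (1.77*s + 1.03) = 4.33*s - 2.3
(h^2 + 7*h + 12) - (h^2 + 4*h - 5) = 3*h + 17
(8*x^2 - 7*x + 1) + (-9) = 8*x^2 - 7*x - 8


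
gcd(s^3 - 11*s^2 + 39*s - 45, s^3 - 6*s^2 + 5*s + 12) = s - 3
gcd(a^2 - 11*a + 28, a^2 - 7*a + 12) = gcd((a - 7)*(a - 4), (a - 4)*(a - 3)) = a - 4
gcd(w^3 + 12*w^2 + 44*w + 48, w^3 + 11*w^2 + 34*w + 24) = w^2 + 10*w + 24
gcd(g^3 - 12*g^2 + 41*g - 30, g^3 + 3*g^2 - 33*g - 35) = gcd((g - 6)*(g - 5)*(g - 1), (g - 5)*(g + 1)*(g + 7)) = g - 5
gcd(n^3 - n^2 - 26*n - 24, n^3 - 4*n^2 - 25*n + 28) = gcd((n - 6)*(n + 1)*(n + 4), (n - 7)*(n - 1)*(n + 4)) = n + 4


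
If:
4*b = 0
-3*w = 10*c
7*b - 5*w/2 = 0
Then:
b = 0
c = 0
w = 0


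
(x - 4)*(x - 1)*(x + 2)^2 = x^4 - x^3 - 12*x^2 - 4*x + 16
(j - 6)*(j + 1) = j^2 - 5*j - 6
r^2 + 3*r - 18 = (r - 3)*(r + 6)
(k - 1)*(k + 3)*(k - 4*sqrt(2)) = k^3 - 4*sqrt(2)*k^2 + 2*k^2 - 8*sqrt(2)*k - 3*k + 12*sqrt(2)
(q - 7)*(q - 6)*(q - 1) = q^3 - 14*q^2 + 55*q - 42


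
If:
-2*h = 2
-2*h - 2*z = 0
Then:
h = -1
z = 1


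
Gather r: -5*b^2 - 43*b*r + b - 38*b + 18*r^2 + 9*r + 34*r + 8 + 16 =-5*b^2 - 37*b + 18*r^2 + r*(43 - 43*b) + 24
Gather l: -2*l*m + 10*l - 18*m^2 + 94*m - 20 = l*(10 - 2*m) - 18*m^2 + 94*m - 20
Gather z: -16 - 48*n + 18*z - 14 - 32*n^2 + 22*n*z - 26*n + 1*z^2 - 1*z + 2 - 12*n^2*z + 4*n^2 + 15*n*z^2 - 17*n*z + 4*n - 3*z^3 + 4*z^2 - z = -28*n^2 - 70*n - 3*z^3 + z^2*(15*n + 5) + z*(-12*n^2 + 5*n + 16) - 28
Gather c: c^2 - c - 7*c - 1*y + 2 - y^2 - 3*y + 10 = c^2 - 8*c - y^2 - 4*y + 12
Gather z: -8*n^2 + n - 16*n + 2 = -8*n^2 - 15*n + 2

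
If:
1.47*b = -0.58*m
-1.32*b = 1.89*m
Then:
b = 0.00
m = 0.00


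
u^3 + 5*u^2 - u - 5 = (u - 1)*(u + 1)*(u + 5)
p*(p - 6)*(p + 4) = p^3 - 2*p^2 - 24*p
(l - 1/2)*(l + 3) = l^2 + 5*l/2 - 3/2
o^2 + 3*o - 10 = (o - 2)*(o + 5)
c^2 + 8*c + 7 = (c + 1)*(c + 7)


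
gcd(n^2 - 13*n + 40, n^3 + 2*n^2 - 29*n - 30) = n - 5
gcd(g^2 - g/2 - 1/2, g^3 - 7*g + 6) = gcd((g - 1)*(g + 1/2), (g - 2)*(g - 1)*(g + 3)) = g - 1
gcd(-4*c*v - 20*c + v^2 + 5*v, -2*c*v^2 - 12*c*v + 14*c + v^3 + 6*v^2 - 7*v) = 1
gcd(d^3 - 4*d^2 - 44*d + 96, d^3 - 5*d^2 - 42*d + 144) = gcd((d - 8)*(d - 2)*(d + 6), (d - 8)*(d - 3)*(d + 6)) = d^2 - 2*d - 48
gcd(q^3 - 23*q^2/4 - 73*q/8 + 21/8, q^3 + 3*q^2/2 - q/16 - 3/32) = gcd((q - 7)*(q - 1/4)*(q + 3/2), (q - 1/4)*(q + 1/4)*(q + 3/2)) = q^2 + 5*q/4 - 3/8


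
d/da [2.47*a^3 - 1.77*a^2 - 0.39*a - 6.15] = 7.41*a^2 - 3.54*a - 0.39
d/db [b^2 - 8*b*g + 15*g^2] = 2*b - 8*g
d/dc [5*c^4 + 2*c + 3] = 20*c^3 + 2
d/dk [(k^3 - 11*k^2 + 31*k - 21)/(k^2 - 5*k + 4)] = (k^2 - 8*k + 19)/(k^2 - 8*k + 16)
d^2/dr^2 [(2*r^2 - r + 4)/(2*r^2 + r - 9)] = 2*(-8*r^3 + 156*r^2 - 30*r + 229)/(8*r^6 + 12*r^5 - 102*r^4 - 107*r^3 + 459*r^2 + 243*r - 729)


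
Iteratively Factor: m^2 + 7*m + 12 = (m + 3)*(m + 4)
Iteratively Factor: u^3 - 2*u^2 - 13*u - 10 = (u + 2)*(u^2 - 4*u - 5) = (u - 5)*(u + 2)*(u + 1)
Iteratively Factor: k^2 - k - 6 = (k + 2)*(k - 3)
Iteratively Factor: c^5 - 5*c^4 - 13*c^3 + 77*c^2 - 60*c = (c - 5)*(c^4 - 13*c^2 + 12*c) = (c - 5)*(c + 4)*(c^3 - 4*c^2 + 3*c) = c*(c - 5)*(c + 4)*(c^2 - 4*c + 3) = c*(c - 5)*(c - 1)*(c + 4)*(c - 3)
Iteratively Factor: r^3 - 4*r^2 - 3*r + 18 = (r + 2)*(r^2 - 6*r + 9) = (r - 3)*(r + 2)*(r - 3)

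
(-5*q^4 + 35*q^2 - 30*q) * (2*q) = -10*q^5 + 70*q^3 - 60*q^2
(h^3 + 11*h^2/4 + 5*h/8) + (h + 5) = h^3 + 11*h^2/4 + 13*h/8 + 5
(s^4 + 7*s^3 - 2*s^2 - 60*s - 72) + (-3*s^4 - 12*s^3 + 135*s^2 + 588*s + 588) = -2*s^4 - 5*s^3 + 133*s^2 + 528*s + 516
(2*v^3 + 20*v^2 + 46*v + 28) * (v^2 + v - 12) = 2*v^5 + 22*v^4 + 42*v^3 - 166*v^2 - 524*v - 336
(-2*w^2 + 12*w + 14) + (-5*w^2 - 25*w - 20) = -7*w^2 - 13*w - 6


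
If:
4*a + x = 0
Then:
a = -x/4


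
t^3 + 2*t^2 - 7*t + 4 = (t - 1)^2*(t + 4)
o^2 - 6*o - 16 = (o - 8)*(o + 2)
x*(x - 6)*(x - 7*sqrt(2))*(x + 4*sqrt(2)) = x^4 - 6*x^3 - 3*sqrt(2)*x^3 - 56*x^2 + 18*sqrt(2)*x^2 + 336*x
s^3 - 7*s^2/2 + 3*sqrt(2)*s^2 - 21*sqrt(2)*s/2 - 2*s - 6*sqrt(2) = (s - 4)*(s + 1/2)*(s + 3*sqrt(2))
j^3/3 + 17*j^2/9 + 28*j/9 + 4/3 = (j/3 + 1)*(j + 2/3)*(j + 2)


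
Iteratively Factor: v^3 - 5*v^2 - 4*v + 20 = (v + 2)*(v^2 - 7*v + 10) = (v - 5)*(v + 2)*(v - 2)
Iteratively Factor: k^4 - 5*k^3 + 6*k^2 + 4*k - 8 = (k + 1)*(k^3 - 6*k^2 + 12*k - 8) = (k - 2)*(k + 1)*(k^2 - 4*k + 4) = (k - 2)^2*(k + 1)*(k - 2)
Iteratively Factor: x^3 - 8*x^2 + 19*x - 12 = (x - 1)*(x^2 - 7*x + 12) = (x - 3)*(x - 1)*(x - 4)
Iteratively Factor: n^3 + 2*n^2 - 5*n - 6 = (n + 3)*(n^2 - n - 2) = (n + 1)*(n + 3)*(n - 2)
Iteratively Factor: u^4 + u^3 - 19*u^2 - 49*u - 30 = (u - 5)*(u^3 + 6*u^2 + 11*u + 6) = (u - 5)*(u + 2)*(u^2 + 4*u + 3) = (u - 5)*(u + 1)*(u + 2)*(u + 3)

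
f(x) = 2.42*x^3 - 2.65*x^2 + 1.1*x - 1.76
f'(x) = 7.26*x^2 - 5.3*x + 1.1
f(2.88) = 37.24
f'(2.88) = 46.05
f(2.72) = 30.33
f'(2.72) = 40.40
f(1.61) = 3.24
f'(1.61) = 11.39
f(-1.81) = -26.78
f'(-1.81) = 34.48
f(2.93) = 39.59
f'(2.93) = 47.90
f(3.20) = 53.92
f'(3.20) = 58.48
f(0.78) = -1.37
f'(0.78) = 1.38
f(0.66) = -1.49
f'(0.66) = 0.76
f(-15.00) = -8782.01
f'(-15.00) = 1714.10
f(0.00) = -1.76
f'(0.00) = 1.10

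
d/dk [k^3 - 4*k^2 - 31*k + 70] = 3*k^2 - 8*k - 31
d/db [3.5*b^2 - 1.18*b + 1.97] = 7.0*b - 1.18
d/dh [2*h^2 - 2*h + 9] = 4*h - 2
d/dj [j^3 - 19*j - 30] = 3*j^2 - 19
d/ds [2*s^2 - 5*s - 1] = 4*s - 5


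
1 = 1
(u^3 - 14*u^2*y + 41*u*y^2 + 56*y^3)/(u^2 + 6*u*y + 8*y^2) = (u^3 - 14*u^2*y + 41*u*y^2 + 56*y^3)/(u^2 + 6*u*y + 8*y^2)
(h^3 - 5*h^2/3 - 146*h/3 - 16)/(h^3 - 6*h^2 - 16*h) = (h^2 + 19*h/3 + 2)/(h*(h + 2))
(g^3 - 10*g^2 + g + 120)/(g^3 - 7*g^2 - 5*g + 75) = (g - 8)/(g - 5)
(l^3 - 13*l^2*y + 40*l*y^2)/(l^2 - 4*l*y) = (l^2 - 13*l*y + 40*y^2)/(l - 4*y)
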